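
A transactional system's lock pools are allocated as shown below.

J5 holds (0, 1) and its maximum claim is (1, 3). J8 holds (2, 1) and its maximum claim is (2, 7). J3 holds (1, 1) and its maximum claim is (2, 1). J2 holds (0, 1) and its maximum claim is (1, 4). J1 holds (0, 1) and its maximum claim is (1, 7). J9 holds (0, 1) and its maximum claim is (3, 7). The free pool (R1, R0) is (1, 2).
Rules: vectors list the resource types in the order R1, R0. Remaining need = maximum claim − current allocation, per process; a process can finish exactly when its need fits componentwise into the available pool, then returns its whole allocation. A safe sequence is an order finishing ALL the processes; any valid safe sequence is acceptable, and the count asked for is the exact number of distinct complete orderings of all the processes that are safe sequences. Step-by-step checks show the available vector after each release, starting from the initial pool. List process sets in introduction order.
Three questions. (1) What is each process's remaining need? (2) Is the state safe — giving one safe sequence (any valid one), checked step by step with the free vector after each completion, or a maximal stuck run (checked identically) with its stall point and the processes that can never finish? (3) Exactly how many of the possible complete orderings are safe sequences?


(1) Remaining need (order R1, R0):
  J5: (1, 2)
  J8: (0, 6)
  J3: (1, 0)
  J2: (1, 3)
  J1: (1, 6)
  J9: (3, 6)
(2) UNSAFE.
Key observation: once J5, J3, J2 finish, the pool peaks at (2, 5) — and every remaining process still needs more R0 than that.
The run J5, J3, J2 cannot be extended any further. Verifying each step:
  pool = (1, 2)
  J5: need (1, 2) fits (1, 2); releases (0, 1), pool now (1, 3)
  J3: need (1, 0) fits (1, 3); releases (1, 1), pool now (2, 4)
  J2: need (1, 3) fits (2, 4); releases (0, 1), pool now (2, 5)
  J8 still needs (0, 6) but only (2, 5) is free — short on R0
  J1 still needs (1, 6) but only (2, 5) is free — short on R0
  J9 still needs (3, 6) but only (2, 5) is free — short on R1 and R0
Permanently blocked: J8, J1 and J9.
(3) Precisely 0 of the possible complete orderings are safe sequences.


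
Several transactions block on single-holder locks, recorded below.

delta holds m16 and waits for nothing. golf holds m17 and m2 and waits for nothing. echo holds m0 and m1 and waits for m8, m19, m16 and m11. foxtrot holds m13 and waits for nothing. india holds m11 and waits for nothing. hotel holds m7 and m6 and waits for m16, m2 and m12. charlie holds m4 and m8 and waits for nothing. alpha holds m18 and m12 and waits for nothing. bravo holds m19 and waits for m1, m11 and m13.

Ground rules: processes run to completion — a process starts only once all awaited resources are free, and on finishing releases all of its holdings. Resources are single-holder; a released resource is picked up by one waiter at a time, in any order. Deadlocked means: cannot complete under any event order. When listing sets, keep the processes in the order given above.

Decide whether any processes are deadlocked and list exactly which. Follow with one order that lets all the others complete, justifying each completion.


Deadlocked set: echo and bravo.
Key observation: echo -> bravo -> echo is a circular wait — nothing in it can go first; no other process is dragged down with it.
The rest can finish in the order foxtrot, india, golf, alpha, delta, charlie, hotel.
Check, step by step:
  foxtrot waits on nothing -> runs at once and releases m13
  india waits on nothing -> runs at once and releases m11
  golf waits on nothing -> runs at once and releases m17 and m2
  alpha waits on nothing -> runs at once and releases m18 and m12
  delta waits on nothing -> runs at once and releases m16
  charlie waits on nothing -> runs at once and releases m4 and m8
  hotel waits on m16, m2 and m12 — all released -> runs and releases m7 and m6


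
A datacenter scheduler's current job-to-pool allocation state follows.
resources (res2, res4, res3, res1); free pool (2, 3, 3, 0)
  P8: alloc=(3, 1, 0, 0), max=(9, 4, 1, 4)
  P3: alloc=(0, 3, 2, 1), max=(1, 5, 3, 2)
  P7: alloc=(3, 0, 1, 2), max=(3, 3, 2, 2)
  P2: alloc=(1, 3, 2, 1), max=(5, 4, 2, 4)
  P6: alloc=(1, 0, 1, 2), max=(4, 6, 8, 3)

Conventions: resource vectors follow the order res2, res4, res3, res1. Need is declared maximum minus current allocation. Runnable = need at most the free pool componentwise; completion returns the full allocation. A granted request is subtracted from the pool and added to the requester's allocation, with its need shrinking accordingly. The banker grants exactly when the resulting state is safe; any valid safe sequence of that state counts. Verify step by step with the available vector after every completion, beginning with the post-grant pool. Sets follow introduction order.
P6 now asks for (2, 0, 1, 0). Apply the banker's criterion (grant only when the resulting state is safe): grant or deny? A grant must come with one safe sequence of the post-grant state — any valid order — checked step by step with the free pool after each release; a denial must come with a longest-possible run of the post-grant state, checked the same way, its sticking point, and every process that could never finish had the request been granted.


DENY: after the grant no complete ordering would exist.
Key observation: after P7, P3 the pool peaks at (3, 6, 5, 3), and each blocked process is short somewhere: P8 on res2, res1; P2 on res2; P6 on res3.
On the post-grant state, P7, P3 is a maximal run — nothing extends it. Step-by-step check:
  pool = (0, 3, 2, 0)
  P7 needs (0, 3, 1, 0) <= (0, 3, 2, 0) -> finishes; pool += (3, 0, 1, 2) = (3, 3, 3, 2)
  P3 needs (1, 2, 1, 1) <= (3, 3, 3, 2) -> finishes; pool += (0, 3, 2, 1) = (3, 6, 5, 3)
  blocked: P8 wants (6, 3, 1, 4), pool (3, 6, 5, 3) — not enough res2 and res1
  blocked: P2 wants (4, 1, 0, 3), pool (3, 6, 5, 3) — not enough res2
  blocked: P6 wants (1, 6, 6, 1), pool (3, 6, 5, 3) — not enough res3
Post-grant, the permanently blocked set is P8, P2 and P6.


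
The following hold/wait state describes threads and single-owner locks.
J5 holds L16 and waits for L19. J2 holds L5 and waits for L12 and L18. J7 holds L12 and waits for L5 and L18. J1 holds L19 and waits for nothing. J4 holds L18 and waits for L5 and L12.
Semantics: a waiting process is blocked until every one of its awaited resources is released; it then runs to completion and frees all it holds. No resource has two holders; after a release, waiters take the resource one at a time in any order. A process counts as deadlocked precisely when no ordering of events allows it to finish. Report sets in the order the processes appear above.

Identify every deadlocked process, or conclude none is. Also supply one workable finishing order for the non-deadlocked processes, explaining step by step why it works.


The deadlocked set is J2, J7 and J4.
Key observation: nobody on the ring J2 -> J7 -> J2 can start until another member finishes, which never happens; J4 is caught in further circular waits.
The rest can finish in the order J1, J5.
Verifying each step:
  run J1 (it waits on nothing); releases L19
  J5 waits on L19 — all released -> runs and releases L16


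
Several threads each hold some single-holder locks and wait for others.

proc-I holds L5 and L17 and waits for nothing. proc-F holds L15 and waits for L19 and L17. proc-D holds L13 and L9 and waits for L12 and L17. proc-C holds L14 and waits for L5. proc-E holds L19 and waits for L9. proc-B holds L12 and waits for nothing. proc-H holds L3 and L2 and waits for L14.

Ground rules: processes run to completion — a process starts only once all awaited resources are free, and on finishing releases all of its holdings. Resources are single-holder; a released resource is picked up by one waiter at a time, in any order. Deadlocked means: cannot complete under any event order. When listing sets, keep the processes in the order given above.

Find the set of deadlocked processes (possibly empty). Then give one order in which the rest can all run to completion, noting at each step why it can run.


Nothing here is deadlocked.
Key observation: the waits form no ring: some process can always run, and its releases unblock the others one by one.
A valid finishing order for the others: proc-B, proc-I, proc-D, proc-C, proc-H, proc-E, proc-F.
Verifying each step:
  run proc-B (it waits on nothing); releases L12
  run proc-I (it waits on nothing); releases L5 and L17
  proc-D: everything it awaited (L12 and L17) is free; runs, freeing L13 and L9
  proc-C: everything it awaited (L5) is free; runs, freeing L14
  proc-H: everything it awaited (L14) is free; runs, freeing L3 and L2
  proc-E: everything it awaited (L9) is free; runs, freeing L19
  proc-F: everything it awaited (L19 and L17) is free; runs, freeing L15


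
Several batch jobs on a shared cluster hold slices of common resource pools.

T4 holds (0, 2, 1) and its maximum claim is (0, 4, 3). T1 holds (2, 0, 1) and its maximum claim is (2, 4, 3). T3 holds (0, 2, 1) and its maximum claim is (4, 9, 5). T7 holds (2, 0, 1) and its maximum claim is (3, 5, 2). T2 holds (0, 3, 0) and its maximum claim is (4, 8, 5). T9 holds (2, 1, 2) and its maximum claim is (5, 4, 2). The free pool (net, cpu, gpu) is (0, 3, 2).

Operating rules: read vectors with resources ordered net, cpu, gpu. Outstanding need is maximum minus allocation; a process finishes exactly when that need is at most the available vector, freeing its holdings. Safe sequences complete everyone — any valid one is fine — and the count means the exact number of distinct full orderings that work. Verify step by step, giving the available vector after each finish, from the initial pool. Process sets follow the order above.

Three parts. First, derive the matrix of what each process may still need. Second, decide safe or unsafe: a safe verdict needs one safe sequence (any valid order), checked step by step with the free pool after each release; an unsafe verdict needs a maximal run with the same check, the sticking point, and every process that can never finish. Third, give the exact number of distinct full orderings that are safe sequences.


(1) Outstanding need per process (order net, cpu, gpu):
  T4: (0, 2, 2)
  T1: (0, 4, 2)
  T3: (4, 7, 4)
  T7: (1, 5, 1)
  T2: (4, 5, 5)
  T9: (3, 3, 0)
(2) The state is SAFE; one workable sequence: T4, T1, T7, T9, T2, T3.
Key observation: T4 is the earliest step where a requested resource binds exactly: need (0, 2, 2), pool (0, 3, 2) at its turn.
Verifying each step:
  pool = (0, 3, 2)
  T4: need (0, 2, 2) fits (0, 3, 2); releases (0, 2, 1), pool now (0, 5, 3)
  T1: need (0, 4, 2) fits (0, 5, 3); releases (2, 0, 1), pool now (2, 5, 4)
  T7: need (1, 5, 1) fits (2, 5, 4); releases (2, 0, 1), pool now (4, 5, 5)
  T9: need (3, 3, 0) fits (4, 5, 5); releases (2, 1, 2), pool now (6, 6, 7)
  T2: need (4, 5, 5) fits (6, 6, 7); releases (0, 3, 0), pool now (6, 9, 7)
  T3: need (4, 7, 4) fits (6, 9, 7); releases (0, 2, 1), pool now (6, 11, 8)
(3) Exactly 3 of the possible complete orderings are safe sequences.


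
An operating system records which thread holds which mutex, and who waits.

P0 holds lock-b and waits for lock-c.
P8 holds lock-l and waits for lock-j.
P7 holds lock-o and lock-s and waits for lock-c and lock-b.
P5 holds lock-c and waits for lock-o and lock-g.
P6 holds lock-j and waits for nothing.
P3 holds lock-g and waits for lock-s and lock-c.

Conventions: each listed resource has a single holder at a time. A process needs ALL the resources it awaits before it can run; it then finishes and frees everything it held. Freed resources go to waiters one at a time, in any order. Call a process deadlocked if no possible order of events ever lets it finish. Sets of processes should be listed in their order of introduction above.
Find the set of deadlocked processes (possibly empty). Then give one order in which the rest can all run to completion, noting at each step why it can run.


The deadlocked set is P0, P7, P5 and P3.
Key observation: the cycle P0 -> P5 -> P7 -> P0 can never break — each member waits on the next; P3 is caught in further circular waits.
A valid finishing order for the others: P6, P8.
Walking it through:
  P6 waits on nothing -> runs at once and releases lock-j
  run P8 (all its waits — lock-j — are resolved); releases lock-l


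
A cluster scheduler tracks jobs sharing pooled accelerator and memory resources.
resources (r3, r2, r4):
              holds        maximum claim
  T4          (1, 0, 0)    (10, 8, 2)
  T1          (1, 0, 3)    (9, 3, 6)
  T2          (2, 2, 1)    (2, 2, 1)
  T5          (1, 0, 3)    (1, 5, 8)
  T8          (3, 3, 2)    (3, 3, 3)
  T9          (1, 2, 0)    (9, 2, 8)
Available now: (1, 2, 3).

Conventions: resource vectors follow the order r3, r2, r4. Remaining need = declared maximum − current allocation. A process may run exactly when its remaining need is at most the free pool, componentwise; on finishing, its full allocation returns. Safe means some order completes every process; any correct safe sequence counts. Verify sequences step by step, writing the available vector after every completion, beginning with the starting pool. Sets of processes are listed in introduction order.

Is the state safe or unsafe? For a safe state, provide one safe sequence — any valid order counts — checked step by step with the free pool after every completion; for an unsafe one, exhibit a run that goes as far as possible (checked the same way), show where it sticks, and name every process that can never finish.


UNSAFE.
Key observation: even finishing T2, T8, T5 leaves just (7, 7, 9) free — too little r3 for any of the remaining processes.
A maximal execution: T2, T8, T5 — then nothing else fits. Check, step by step:
  pool = (1, 2, 3)
  T2 needs (0, 0, 0) <= (1, 2, 3) -> finishes; pool += (2, 2, 1) = (3, 4, 4)
  T8 needs (0, 0, 1) <= (3, 4, 4) -> finishes; pool += (3, 3, 2) = (6, 7, 6)
  T5 needs (0, 5, 5) <= (6, 7, 6) -> finishes; pool += (1, 0, 3) = (7, 7, 9)
  T4 cannot run: need (9, 8, 2) vs free (7, 7, 9) (insufficient r3 and r2)
  T1 cannot run: need (8, 3, 3) vs free (7, 7, 9) (insufficient r3)
  T9 cannot run: need (8, 0, 8) vs free (7, 7, 9) (insufficient r3)
Processes that can never finish: T4, T1 and T9.


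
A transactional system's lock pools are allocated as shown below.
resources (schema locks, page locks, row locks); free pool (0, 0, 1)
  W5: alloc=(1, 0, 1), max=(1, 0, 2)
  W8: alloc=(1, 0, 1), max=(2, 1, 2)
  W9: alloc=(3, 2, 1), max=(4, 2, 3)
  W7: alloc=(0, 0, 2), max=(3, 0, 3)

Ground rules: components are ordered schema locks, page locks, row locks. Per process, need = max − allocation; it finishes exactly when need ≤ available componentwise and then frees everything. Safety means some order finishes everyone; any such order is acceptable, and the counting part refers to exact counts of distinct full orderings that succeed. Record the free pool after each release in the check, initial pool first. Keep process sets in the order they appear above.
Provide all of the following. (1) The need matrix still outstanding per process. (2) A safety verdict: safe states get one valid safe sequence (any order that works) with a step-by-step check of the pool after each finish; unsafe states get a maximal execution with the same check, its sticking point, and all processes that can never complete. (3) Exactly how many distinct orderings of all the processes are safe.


(1) Outstanding need per process (order schema locks, page locks, row locks):
  W5: (0, 0, 1)
  W8: (1, 1, 1)
  W9: (1, 0, 2)
  W7: (3, 0, 1)
(2) SAFE — a valid safe sequence is W5, W9, W8, W7.
Key observation: reading the order forward, W5 is the first process whose need (0, 0, 1) meets the free pool (0, 0, 1) exactly on a resource it requests.
Walking it through:
  pool = (0, 0, 1)
  W5 needs (0, 0, 1) <= (0, 0, 1) -> finishes; pool += (1, 0, 1) = (1, 0, 2)
  W9 needs (1, 0, 2) <= (1, 0, 2) -> finishes; pool += (3, 2, 1) = (4, 2, 3)
  W8 needs (1, 1, 1) <= (4, 2, 3) -> finishes; pool += (1, 0, 1) = (5, 2, 4)
  W7 needs (3, 0, 1) <= (5, 2, 4) -> finishes; pool += (0, 0, 2) = (5, 2, 6)
(3) The exact count: 2 of the possible complete orderings are safe sequences.


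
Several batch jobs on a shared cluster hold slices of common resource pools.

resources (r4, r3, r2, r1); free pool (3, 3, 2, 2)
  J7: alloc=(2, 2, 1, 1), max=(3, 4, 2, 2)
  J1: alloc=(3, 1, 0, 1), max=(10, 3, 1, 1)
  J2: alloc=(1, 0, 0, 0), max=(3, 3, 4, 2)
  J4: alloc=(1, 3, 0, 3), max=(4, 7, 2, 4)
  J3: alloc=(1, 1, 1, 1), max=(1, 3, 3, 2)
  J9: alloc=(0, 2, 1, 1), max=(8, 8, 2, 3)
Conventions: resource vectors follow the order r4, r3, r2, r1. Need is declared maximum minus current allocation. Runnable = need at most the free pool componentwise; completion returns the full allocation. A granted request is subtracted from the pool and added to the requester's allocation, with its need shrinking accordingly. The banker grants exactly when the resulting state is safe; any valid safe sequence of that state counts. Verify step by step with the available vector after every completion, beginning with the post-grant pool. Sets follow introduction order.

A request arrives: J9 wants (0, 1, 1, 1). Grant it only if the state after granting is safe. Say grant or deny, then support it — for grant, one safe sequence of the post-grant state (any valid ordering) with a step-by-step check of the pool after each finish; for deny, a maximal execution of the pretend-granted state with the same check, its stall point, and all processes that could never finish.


GRANT. The post-grant state is safe; one safe sequence: J7, J3, J4, J1, J9, J2.
Key observation: even at the reduced pool (3, 2, 1, 1), J7 fits immediately, so safety survives the grant.
Check on the post-grant state, step by step:
  pool = (3, 2, 1, 1)
  J7 needs (1, 2, 1, 1) <= (3, 2, 1, 1) -> finishes; pool += (2, 2, 1, 1) = (5, 4, 2, 2)
  J3 needs (0, 2, 2, 1) <= (5, 4, 2, 2) -> finishes; pool += (1, 1, 1, 1) = (6, 5, 3, 3)
  J4 needs (3, 4, 2, 1) <= (6, 5, 3, 3) -> finishes; pool += (1, 3, 0, 3) = (7, 8, 3, 6)
  J1 needs (7, 2, 1, 0) <= (7, 8, 3, 6) -> finishes; pool += (3, 1, 0, 1) = (10, 9, 3, 7)
  J9 needs (8, 5, 0, 1) <= (10, 9, 3, 7) -> finishes; pool += (0, 3, 2, 2) = (10, 12, 5, 9)
  J2 needs (2, 3, 4, 2) <= (10, 12, 5, 9) -> finishes; pool += (1, 0, 0, 0) = (11, 12, 5, 9)


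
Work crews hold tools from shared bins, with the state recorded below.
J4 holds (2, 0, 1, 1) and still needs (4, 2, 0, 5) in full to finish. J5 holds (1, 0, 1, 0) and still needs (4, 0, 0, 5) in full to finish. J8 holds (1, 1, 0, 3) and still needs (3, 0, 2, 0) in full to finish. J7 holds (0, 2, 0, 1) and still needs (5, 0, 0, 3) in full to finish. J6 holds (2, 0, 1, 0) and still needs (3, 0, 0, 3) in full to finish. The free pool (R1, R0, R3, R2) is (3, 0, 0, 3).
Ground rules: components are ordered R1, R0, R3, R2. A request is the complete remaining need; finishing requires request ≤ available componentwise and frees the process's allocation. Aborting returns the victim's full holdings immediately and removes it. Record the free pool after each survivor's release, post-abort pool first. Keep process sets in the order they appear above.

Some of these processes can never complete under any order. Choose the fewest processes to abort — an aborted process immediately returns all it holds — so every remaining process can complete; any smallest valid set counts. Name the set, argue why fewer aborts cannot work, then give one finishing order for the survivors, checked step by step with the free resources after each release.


The answer: abort J5.
Key observation: aborting J5 returns (1, 0, 1, 0), and J8 — hopeless before — runs at step 3 with the returned capacity in the pool.
No smaller set exists: with zero aborts the deadlock remains.
The survivors complete as J6, J7, J8, J4. Check, step by step (starting from the post-abort pool):
  pool = (4, 0, 1, 3)
  J6 needs (3, 0, 0, 3) <= (4, 0, 1, 3) -> finishes; pool += (2, 0, 1, 0) = (6, 0, 2, 3)
  J7 needs (5, 0, 0, 3) <= (6, 0, 2, 3) -> finishes; pool += (0, 2, 0, 1) = (6, 2, 2, 4)
  J8 needs (3, 0, 2, 0) <= (6, 2, 2, 4) -> finishes; pool += (1, 1, 0, 3) = (7, 3, 2, 7)
  J4 needs (4, 2, 0, 5) <= (7, 3, 2, 7) -> finishes; pool += (2, 0, 1, 1) = (9, 3, 3, 8)


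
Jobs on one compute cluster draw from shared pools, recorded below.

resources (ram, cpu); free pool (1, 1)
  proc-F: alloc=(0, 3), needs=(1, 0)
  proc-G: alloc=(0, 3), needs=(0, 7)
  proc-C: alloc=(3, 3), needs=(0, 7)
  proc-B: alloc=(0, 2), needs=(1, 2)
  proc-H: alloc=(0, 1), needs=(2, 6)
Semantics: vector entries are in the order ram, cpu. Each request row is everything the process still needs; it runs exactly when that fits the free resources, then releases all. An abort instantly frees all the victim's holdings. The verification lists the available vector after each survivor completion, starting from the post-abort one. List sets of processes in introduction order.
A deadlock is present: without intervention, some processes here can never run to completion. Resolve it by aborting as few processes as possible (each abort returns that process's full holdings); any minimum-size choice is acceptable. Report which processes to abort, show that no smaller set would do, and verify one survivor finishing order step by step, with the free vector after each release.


The answer: abort proc-C.
Key observation: before aborting proc-C, proc-H was permanently blocked — no order could ever run it; afterwards it completes at step 3.
Why nothing smaller works: aborting no one leaves the state deadlocked as given.
The survivors complete as proc-B, proc-F, proc-H, proc-G. Walking it through (starting from the post-abort pool):
  pool = (4, 4)
  proc-B needs (1, 2) <= (4, 4) -> finishes; pool += (0, 2) = (4, 6)
  proc-F needs (1, 0) <= (4, 6) -> finishes; pool += (0, 3) = (4, 9)
  proc-H needs (2, 6) <= (4, 9) -> finishes; pool += (0, 1) = (4, 10)
  proc-G needs (0, 7) <= (4, 10) -> finishes; pool += (0, 3) = (4, 13)


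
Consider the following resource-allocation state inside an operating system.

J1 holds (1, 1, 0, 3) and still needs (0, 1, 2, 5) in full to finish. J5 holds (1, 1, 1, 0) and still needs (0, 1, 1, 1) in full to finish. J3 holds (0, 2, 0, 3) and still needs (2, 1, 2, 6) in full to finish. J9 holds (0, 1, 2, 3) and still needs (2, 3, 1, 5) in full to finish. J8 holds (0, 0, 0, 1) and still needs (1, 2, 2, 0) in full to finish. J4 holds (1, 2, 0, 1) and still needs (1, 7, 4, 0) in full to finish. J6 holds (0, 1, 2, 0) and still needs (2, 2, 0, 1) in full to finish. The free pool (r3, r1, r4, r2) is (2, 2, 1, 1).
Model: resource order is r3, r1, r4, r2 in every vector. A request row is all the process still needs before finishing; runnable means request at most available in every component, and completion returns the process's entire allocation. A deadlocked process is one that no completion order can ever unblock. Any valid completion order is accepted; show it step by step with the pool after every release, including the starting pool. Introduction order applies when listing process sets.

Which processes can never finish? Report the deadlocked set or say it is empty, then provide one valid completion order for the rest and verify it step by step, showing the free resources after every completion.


The deadlocked set is J1, J3, J9 and J4.
Key observation: after J5, J8, J6 the pool peaks at (3, 4, 4, 2), and each blocked process is short somewhere: J1 on r2; J3 on r2; J9 on r2; J4 on r1.
A valid finishing order for the others: J5, J8, J6. Verifying each step:
  pool = (2, 2, 1, 1)
  run J5 (needs (0, 1, 1, 1), free (2, 2, 1, 1)); after release of (1, 1, 1, 0) the pool is (3, 3, 2, 1)
  run J8 (needs (1, 2, 2, 0), free (3, 3, 2, 1)); after release of (0, 0, 0, 1) the pool is (3, 3, 2, 2)
  run J6 (needs (2, 2, 0, 1), free (3, 3, 2, 2)); after release of (0, 1, 2, 0) the pool is (3, 4, 4, 2)
The stuck group stays short no matter what:
  blocked: J1 wants (0, 1, 2, 5), pool (3, 4, 4, 2) — not enough r2
  blocked: J3 wants (2, 1, 2, 6), pool (3, 4, 4, 2) — not enough r2
  blocked: J9 wants (2, 3, 1, 5), pool (3, 4, 4, 2) — not enough r2
  blocked: J4 wants (1, 7, 4, 0), pool (3, 4, 4, 2) — not enough r1


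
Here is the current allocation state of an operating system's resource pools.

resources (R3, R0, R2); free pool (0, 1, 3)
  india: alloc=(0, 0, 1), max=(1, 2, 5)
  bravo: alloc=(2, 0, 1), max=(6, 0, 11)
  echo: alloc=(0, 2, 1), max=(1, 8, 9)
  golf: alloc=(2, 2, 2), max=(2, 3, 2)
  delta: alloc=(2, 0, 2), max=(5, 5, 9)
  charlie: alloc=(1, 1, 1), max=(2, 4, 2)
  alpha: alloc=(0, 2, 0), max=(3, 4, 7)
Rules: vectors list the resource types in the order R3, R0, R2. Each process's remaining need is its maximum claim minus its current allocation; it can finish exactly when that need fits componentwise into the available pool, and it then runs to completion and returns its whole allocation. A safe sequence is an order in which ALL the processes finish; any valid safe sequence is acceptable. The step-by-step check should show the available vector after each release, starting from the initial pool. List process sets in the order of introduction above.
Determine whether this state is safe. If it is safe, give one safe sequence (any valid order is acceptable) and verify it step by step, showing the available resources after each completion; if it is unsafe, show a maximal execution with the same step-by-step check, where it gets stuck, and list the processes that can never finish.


The state is SAFE; one workable sequence: golf, india, charlie, alpha, delta, echo, bravo.
Key observation: golf marks the first exact bind of the order: its need (0, 1, 0) fits the free (0, 1, 3) with zero slack on a requested resource.
Verifying each step:
  pool = (0, 1, 3)
  golf needs (0, 1, 0) <= (0, 1, 3) -> finishes; pool += (2, 2, 2) = (2, 3, 5)
  india needs (1, 2, 4) <= (2, 3, 5) -> finishes; pool += (0, 0, 1) = (2, 3, 6)
  charlie needs (1, 3, 1) <= (2, 3, 6) -> finishes; pool += (1, 1, 1) = (3, 4, 7)
  alpha needs (3, 2, 7) <= (3, 4, 7) -> finishes; pool += (0, 2, 0) = (3, 6, 7)
  delta needs (3, 5, 7) <= (3, 6, 7) -> finishes; pool += (2, 0, 2) = (5, 6, 9)
  echo needs (1, 6, 8) <= (5, 6, 9) -> finishes; pool += (0, 2, 1) = (5, 8, 10)
  bravo needs (4, 0, 10) <= (5, 8, 10) -> finishes; pool += (2, 0, 1) = (7, 8, 11)


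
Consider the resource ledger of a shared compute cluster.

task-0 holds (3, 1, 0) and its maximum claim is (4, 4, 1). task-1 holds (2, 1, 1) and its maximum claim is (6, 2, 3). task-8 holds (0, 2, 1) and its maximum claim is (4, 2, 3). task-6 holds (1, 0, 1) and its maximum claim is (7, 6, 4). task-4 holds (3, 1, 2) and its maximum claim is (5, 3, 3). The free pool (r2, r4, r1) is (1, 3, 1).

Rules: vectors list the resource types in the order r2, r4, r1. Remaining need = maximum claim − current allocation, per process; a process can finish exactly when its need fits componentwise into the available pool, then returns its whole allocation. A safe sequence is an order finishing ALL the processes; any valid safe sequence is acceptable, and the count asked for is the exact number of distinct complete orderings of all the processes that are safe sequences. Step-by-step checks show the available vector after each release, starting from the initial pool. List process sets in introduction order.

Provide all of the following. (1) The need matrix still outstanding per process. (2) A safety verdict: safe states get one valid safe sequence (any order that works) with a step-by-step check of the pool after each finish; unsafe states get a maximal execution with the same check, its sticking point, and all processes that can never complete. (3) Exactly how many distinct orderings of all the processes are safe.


(1) Remaining need (order r2, r4, r1):
  task-0: (1, 3, 1)
  task-1: (4, 1, 2)
  task-8: (4, 0, 2)
  task-6: (6, 6, 3)
  task-4: (2, 2, 1)
(2) SAFE. One safe sequence: task-0, task-4, task-8, task-1, task-6.
Key observation: at task-0 the run first touches a limit — (1, 3, 1) against (1, 3, 1), exact on a resource it actually requests.
Step-by-step check:
  pool = (1, 3, 1)
  run task-0 (needs (1, 3, 1), free (1, 3, 1)); after release of (3, 1, 0) the pool is (4, 4, 1)
  run task-4 (needs (2, 2, 1), free (4, 4, 1)); after release of (3, 1, 2) the pool is (7, 5, 3)
  run task-8 (needs (4, 0, 2), free (7, 5, 3)); after release of (0, 2, 1) the pool is (7, 7, 4)
  run task-1 (needs (4, 1, 2), free (7, 7, 4)); after release of (2, 1, 1) the pool is (9, 8, 5)
  run task-6 (needs (6, 6, 3), free (9, 8, 5)); after release of (1, 0, 1) the pool is (10, 8, 6)
(3) The exact count: 4 of the possible complete orderings are safe sequences.


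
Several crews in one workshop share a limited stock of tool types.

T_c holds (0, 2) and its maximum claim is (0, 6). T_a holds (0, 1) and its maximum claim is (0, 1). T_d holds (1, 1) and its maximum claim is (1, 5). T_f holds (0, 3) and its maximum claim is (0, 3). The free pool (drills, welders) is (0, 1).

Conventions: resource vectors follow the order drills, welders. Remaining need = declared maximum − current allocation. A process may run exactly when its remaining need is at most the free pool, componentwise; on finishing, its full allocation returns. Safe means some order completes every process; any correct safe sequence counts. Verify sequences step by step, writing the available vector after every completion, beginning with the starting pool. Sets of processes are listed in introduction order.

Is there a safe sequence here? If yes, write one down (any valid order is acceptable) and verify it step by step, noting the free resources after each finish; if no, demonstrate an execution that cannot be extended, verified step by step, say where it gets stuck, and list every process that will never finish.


SAFE. One safe sequence: T_a, T_f, T_d, T_c.
Key observation: every step clears its requested resources with room to spare; the minimum clearance is 1, first at T_d — (0, 4) vs (0, 5) free.
Verifying each step:
  pool = (0, 1)
  run T_a (needs (0, 0), free (0, 1)); after release of (0, 1) the pool is (0, 2)
  run T_f (needs (0, 0), free (0, 2)); after release of (0, 3) the pool is (0, 5)
  run T_d (needs (0, 4), free (0, 5)); after release of (1, 1) the pool is (1, 6)
  run T_c (needs (0, 4), free (1, 6)); after release of (0, 2) the pool is (1, 8)


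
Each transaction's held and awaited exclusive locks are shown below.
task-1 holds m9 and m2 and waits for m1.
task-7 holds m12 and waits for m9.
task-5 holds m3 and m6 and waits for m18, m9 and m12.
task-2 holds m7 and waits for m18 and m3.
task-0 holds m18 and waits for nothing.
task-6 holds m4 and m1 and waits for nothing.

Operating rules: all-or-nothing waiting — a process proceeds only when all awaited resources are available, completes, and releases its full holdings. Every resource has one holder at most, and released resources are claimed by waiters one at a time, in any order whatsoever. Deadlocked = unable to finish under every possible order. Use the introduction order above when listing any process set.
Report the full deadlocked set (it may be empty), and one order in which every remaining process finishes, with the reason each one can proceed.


Nothing here is deadlocked.
Key observation: every chain of waits terminates; starting from the processes that wait on nothing, all the rest unlock in turn.
One completion order for the rest: task-6, task-1, task-0, task-7, task-5, task-2.
Walking it through:
  task-6 waits on nothing -> runs at once and releases m4 and m1
  task-1: everything it awaited (m1) is free; runs, freeing m9 and m2
  task-0 waits on nothing -> runs at once and releases m18
  task-7: everything it awaited (m9) is free; runs, freeing m12
  task-5: everything it awaited (m18, m9 and m12) is free; runs, freeing m3 and m6
  task-2: everything it awaited (m18 and m3) is free; runs, freeing m7


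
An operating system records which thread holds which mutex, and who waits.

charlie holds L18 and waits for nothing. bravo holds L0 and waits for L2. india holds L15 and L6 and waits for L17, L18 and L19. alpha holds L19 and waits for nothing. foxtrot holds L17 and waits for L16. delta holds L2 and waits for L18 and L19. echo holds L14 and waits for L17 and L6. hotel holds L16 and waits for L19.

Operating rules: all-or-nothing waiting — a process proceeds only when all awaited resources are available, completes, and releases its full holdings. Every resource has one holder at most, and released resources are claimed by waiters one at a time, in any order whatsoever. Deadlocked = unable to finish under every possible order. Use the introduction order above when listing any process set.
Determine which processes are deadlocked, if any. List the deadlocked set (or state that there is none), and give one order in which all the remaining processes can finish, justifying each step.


The deadlocked set is empty.
Key observation: although several processes wait, no cycle exists — each chain bottoms out at a free runner.
One completion order for the rest: charlie, alpha, hotel, delta, foxtrot, india, echo, bravo.
Verifying each step:
  charlie: no waits; runs immediately, freeing L18
  alpha: no waits; runs immediately, freeing L19
  run hotel (all its waits — L19 — are resolved); releases L16
  run delta (all its waits — L18 and L19 — are resolved); releases L2
  run foxtrot (all its waits — L16 — are resolved); releases L17
  run india (all its waits — L17, L18 and L19 — are resolved); releases L15 and L6
  run echo (all its waits — L17 and L6 — are resolved); releases L14
  run bravo (all its waits — L2 — are resolved); releases L0


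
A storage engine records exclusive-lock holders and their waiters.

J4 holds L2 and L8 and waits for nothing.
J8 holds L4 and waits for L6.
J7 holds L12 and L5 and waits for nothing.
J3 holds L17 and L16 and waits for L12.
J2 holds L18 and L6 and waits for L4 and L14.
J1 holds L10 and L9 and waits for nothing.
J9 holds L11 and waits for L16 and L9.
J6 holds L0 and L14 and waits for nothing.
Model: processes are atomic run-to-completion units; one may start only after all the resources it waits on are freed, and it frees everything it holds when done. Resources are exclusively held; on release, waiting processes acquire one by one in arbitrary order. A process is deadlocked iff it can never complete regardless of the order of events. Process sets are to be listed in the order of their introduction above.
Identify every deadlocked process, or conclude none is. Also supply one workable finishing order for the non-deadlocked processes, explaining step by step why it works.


Deadlocked: J8 and J2.
Key observation: the cycle J8 -> J2 -> J8 can never break — each member waits on the next; no other process is dragged down with it.
A valid finishing order for the others: J7, J1, J4, J6, J3, J9.
Step-by-step check:
  J7 waits on nothing -> runs at once and releases L12 and L5
  J1 waits on nothing -> runs at once and releases L10 and L9
  J4 waits on nothing -> runs at once and releases L2 and L8
  J6 waits on nothing -> runs at once and releases L0 and L14
  J3 waits on L12 — all released -> runs and releases L17 and L16
  J9 waits on L16 and L9 — all released -> runs and releases L11


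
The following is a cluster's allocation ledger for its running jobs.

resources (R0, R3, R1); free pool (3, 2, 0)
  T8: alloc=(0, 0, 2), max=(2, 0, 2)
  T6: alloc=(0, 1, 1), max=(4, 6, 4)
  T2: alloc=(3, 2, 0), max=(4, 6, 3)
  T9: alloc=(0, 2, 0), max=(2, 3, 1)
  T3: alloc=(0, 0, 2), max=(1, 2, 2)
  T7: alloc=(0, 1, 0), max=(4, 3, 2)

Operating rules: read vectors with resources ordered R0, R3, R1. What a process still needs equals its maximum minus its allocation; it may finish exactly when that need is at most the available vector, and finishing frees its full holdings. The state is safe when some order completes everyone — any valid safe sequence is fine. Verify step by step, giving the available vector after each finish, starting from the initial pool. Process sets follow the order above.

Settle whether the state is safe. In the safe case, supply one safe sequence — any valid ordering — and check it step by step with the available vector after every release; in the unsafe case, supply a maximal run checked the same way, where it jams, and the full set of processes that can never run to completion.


SAFE, for example via the order T3, T9, T8, T2, T6, T7.
Key observation: at T3 the run first touches a limit — (1, 2, 0) against (3, 2, 0), exact on a resource it actually requests.
Walking it through:
  pool = (3, 2, 0)
  T3: need (1, 2, 0) fits (3, 2, 0); releases (0, 0, 2), pool now (3, 2, 2)
  T9: need (2, 1, 1) fits (3, 2, 2); releases (0, 2, 0), pool now (3, 4, 2)
  T8: need (2, 0, 0) fits (3, 4, 2); releases (0, 0, 2), pool now (3, 4, 4)
  T2: need (1, 4, 3) fits (3, 4, 4); releases (3, 2, 0), pool now (6, 6, 4)
  T6: need (4, 5, 3) fits (6, 6, 4); releases (0, 1, 1), pool now (6, 7, 5)
  T7: need (4, 2, 2) fits (6, 7, 5); releases (0, 1, 0), pool now (6, 8, 5)


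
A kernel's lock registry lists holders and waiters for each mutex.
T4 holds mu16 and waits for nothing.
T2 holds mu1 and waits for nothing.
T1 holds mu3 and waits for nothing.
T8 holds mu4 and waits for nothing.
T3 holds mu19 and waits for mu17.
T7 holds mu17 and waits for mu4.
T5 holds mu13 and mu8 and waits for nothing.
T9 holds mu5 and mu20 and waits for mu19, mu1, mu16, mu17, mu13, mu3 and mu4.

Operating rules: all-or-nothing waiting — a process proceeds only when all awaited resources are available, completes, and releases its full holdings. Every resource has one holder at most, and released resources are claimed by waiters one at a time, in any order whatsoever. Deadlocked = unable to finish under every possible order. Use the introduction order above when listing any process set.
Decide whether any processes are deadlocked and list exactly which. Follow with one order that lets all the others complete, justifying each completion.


Nothing here is deadlocked.
Key observation: all waits point, directly or indirectly, at processes that can finish, so nothing is permanently blocked.
One completion order for the rest: T5, T8, T7, T1, T3, T2, T4, T9.
Walking it through:
  T5: no waits; runs immediately, freeing mu13 and mu8
  T8: no waits; runs immediately, freeing mu4
  T7 waits on mu4 — all released -> runs and releases mu17
  T1: no waits; runs immediately, freeing mu3
  T3 waits on mu17 — all released -> runs and releases mu19
  T2: no waits; runs immediately, freeing mu1
  T4: no waits; runs immediately, freeing mu16
  T9 waits on mu19, mu1, mu16, mu17, mu13, mu3 and mu4 — all released -> runs and releases mu5 and mu20


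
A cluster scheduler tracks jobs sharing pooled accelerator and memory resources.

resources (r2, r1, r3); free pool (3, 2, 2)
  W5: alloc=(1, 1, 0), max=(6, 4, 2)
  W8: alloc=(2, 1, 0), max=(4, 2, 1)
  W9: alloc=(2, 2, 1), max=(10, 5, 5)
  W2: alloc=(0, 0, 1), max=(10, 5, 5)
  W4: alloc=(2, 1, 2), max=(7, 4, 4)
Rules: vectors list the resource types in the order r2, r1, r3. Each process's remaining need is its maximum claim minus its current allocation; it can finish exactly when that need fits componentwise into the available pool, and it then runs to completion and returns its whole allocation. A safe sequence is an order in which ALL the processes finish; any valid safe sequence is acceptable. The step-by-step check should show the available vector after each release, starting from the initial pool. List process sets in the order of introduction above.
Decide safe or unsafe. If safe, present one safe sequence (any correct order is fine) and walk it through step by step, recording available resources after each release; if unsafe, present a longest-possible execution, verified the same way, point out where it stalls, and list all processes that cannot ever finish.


SAFE. One safe sequence: W8, W5, W4, W9, W2.
Key observation: the first exact fit in this order is W5 — it needs (5, 3, 2) with (5, 3, 2) free, meeting a requested resource to the last unit.
Step-by-step check:
  pool = (3, 2, 2)
  W8 needs (2, 1, 1) <= (3, 2, 2) -> finishes; pool += (2, 1, 0) = (5, 3, 2)
  W5 needs (5, 3, 2) <= (5, 3, 2) -> finishes; pool += (1, 1, 0) = (6, 4, 2)
  W4 needs (5, 3, 2) <= (6, 4, 2) -> finishes; pool += (2, 1, 2) = (8, 5, 4)
  W9 needs (8, 3, 4) <= (8, 5, 4) -> finishes; pool += (2, 2, 1) = (10, 7, 5)
  W2 needs (10, 5, 4) <= (10, 7, 5) -> finishes; pool += (0, 0, 1) = (10, 7, 6)
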